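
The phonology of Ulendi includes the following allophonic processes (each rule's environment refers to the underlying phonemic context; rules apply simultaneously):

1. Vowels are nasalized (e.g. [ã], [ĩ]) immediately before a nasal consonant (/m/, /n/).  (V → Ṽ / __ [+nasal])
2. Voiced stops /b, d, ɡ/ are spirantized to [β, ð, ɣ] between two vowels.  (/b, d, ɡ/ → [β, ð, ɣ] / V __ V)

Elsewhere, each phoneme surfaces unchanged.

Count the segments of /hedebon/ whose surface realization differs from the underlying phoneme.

3

Segments that undergo a rule: /d/ → [ð] (rule 2); /b/ → [β] (rule 2); /o/ → [õ] (rule 1).
All other segments surface unchanged.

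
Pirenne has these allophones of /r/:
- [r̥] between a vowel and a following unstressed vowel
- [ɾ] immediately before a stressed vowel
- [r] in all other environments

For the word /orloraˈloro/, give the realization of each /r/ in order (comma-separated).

[r], [r̥], [r̥]

Occurrence 1 (position 2): no conditioning environment matches → elsewhere allophone [r].
Occurrence 2 (position 5): between a vowel and a following unstressed vowel → [r̥].
Occurrence 3 (position 9): between a vowel and a following unstressed vowel → [r̥].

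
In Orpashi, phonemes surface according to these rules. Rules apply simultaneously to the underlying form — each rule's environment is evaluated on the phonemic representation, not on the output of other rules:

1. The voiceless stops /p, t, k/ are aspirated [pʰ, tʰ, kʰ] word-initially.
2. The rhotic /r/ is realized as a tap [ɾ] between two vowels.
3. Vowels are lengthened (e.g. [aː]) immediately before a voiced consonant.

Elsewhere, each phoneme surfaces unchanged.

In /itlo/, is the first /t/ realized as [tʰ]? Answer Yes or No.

No

/t/ (between /i/ and /l/) is in the target of rule 1 but the environment (word-initially) is not met → [t].
The actual realization is [t], not [tʰ].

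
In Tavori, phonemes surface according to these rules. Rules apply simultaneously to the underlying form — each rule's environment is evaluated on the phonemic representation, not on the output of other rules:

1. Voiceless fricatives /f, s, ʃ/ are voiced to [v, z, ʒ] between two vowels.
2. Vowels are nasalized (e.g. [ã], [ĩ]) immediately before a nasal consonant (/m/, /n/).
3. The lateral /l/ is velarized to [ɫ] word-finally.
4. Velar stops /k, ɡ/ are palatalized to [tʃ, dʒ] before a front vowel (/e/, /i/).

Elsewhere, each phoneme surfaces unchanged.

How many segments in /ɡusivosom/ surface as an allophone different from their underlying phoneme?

3

Segments that undergo a rule: /s/ → [z] (rule 1); /s/ → [z] (rule 1); /o/ → [õ] (rule 2).
All other segments surface unchanged.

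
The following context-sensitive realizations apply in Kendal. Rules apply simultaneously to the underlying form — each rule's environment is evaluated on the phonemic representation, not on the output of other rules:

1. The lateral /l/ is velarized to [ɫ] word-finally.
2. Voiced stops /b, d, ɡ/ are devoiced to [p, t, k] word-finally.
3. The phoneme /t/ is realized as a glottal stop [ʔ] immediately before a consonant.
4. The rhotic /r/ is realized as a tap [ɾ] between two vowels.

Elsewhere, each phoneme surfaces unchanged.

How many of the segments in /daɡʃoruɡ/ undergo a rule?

2

Segments that undergo a rule: /r/ → [ɾ] (rule 4); /ɡ/ → [k] (rule 2).
All other segments surface unchanged.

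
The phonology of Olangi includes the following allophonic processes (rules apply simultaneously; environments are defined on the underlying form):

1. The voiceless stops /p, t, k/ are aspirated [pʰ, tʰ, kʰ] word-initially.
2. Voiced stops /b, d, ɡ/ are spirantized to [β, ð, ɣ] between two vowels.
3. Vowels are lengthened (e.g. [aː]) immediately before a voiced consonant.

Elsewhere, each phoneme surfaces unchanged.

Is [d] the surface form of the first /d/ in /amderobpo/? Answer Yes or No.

/d/ (between /m/ and /e/): rule 2 targets it, but not between two vowels → unchanged [d].
The actual realization is [d], which matches [d].

Yes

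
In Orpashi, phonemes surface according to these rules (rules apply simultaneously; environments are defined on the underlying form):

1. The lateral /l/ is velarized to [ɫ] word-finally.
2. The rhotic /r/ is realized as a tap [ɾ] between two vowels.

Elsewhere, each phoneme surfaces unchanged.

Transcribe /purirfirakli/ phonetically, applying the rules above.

/r/ (between /u/ and /i/): between two vowels, so rule 2 applies → [ɾ].
/r/ (between /i/ and /f/) fails the environment for rule 2, so it stays [r].
/r/ — between /i/ and /a/, between two vowels — surfaces as [ɾ] (rule 2).
/l/ (between /k/ and /i/): rule 1 targets it, but not word-finally → unchanged [l].

[puɾirfiɾakli]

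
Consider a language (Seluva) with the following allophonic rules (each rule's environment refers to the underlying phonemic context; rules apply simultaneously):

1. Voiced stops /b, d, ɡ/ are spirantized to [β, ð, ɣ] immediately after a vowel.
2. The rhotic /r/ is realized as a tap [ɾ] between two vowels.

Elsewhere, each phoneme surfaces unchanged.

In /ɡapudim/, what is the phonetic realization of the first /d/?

[ð]

/d/ (between /u/ and /i/): immediately after a vowel, so rule 1 applies → [ð].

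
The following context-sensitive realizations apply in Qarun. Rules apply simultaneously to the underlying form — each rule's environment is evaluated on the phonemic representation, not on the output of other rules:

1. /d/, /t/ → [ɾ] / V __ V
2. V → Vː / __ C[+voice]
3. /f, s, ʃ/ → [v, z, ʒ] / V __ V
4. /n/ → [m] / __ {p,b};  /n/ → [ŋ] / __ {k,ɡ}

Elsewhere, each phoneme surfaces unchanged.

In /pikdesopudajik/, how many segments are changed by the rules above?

4

Segments that undergo a rule: /s/ → [z] (rule 3); /u/ → [uː] (rule 2); /d/ → [ɾ] (rule 1); /a/ → [aː] (rule 2).
All other segments surface unchanged.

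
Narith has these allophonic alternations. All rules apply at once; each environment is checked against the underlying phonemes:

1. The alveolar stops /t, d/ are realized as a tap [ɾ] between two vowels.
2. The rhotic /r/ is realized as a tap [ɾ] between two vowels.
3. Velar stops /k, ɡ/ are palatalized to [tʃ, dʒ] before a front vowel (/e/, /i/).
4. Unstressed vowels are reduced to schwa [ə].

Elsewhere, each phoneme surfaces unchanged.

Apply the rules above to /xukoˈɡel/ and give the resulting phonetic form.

[xəkəˈdʒel]

/x/ — not in any rule's target class → [x].
/u/ (between /x/ and /k/) occurs in an unstressed syllable → [ə] by rule 4.
/k/ (between /u/ and /o/): rule 3 targets it, but not before a front vowel → unchanged [k].
Rule 4 applies to /o/ (between /k/ and /ɡ/: in an unstressed syllable) → [ə].
Rule 3 applies to /ɡ/ (between /o/ and /e/: before a front vowel) → [dʒ].
/e/ (between /ɡ/ and /l/) is in the target of rule 4 but the environment (in an unstressed syllable) is not met → [e].
/l/ (word-final) is unaffected → [l].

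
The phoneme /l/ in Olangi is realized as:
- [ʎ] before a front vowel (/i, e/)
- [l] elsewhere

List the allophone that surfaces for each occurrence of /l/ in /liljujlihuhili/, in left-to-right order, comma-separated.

[ʎ], [l], [ʎ], [ʎ]

Occurrence 1 (position 1): before a front vowel (/i, e/) → [ʎ].
Occurrence 2 (position 3): no conditioning environment matches → elsewhere allophone [l].
Occurrence 3 (position 7): before a front vowel (/i, e/) → [ʎ].
Occurrence 4 (position 13): before a front vowel (/i, e/) → [ʎ].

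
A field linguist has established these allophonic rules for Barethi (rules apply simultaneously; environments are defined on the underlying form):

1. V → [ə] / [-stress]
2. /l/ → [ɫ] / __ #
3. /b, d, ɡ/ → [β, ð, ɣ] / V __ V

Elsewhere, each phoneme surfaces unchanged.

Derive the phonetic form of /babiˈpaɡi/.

/b/ (word-initial) is in the target of rule 3 but the environment (between two vowels) is not met → [b].
/a/ (between /b/ and /b/): in an unstressed syllable, so rule 1 applies → [ə].
/b/ meets the environment for rule 3 (between two vowels) → [β].
/i/ (between /b/ and /p/) occurs in an unstressed syllable → [ə] by rule 1.
/p/ (between /i/ and /a/): no rule targets it → [p].
/a/ (between /p/ and /ɡ/) fails the environment for rule 1, so it stays [a].
Rule 3 applies to /ɡ/ (between /a/ and /i/: between two vowels) → [ɣ].
Rule 1 applies to /i/ (word-final: in an unstressed syllable) → [ə].

[bəβəˈpaɣə]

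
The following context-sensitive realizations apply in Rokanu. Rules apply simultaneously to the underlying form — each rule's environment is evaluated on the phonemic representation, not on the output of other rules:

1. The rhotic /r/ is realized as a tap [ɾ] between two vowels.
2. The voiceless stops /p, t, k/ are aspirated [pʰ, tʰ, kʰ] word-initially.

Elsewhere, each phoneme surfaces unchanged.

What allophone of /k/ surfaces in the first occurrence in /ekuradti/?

/k/ (between /e/ and /u/) is in the target of rule 2 but the environment (word-initially) is not met → [k].

[k]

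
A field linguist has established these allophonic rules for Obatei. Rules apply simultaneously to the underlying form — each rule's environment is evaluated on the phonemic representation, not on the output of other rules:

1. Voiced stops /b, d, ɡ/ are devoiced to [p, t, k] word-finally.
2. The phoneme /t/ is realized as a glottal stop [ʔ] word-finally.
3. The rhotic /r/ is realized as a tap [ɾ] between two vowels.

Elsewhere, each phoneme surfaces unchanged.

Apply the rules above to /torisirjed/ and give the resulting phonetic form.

/t/ (word-initial): rule 2 targets it, but not word-finally → unchanged [t].
/o/ — not in any rule's target class → [o].
/r/ (between /o/ and /i/) occurs between two vowels → [ɾ] by rule 3.
/i/ (between /r/ and /s/) is unaffected → [i].
/s/ (between /i/ and /i/): no rule targets it → [s].
/i/ — not in any rule's target class → [i].
/r/ (between /i/ and /j/) fails the environment for rule 3, so it stays [r].
/j/ (between /r/ and /e/) is unaffected → [j].
/e/ (between /j/ and /d/): no rule targets it → [e].
/d/ (word-final): word-finally, so rule 1 applies → [t].

[toɾisirjet]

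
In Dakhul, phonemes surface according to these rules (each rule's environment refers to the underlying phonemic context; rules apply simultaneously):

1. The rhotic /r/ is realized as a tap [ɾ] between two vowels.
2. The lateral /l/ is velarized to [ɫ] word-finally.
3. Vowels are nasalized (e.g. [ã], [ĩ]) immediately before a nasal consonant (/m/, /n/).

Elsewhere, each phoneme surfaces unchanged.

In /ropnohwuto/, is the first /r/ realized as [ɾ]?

No

/r/ (word-initial) is in the target of rule 1 but the environment (between two vowels) is not met → [r].
The actual realization is [r], not [ɾ].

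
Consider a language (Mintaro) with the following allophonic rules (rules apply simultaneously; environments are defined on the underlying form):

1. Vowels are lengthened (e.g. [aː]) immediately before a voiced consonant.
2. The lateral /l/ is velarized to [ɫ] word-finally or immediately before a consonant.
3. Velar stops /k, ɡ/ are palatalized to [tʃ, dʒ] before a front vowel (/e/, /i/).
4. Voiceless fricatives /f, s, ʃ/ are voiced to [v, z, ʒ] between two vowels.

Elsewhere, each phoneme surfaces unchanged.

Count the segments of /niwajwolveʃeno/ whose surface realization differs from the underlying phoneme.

6

Segments that undergo a rule: /i/ → [iː] (rule 1); /a/ → [aː] (rule 1); /o/ → [oː] (rule 1); /l/ → [ɫ] (rule 2); /ʃ/ → [ʒ] (rule 4); /e/ → [eː] (rule 1).
All other segments surface unchanged.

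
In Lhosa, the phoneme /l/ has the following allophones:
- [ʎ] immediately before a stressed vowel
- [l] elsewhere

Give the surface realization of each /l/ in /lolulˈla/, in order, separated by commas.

Occurrence 1 (position 1): no conditioning environment matches → elsewhere allophone [l].
Occurrence 2 (position 3): no conditioning environment matches → elsewhere allophone [l].
Occurrence 3 (position 5): no conditioning environment matches → elsewhere allophone [l].
Occurrence 4 (position 6): immediately before a stressed vowel → [ʎ].

[l], [l], [l], [ʎ]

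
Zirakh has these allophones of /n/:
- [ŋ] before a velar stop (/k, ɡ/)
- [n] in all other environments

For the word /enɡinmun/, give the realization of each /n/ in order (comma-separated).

Occurrence 1 (position 2): before a velar stop → [ŋ].
Occurrence 2 (position 5): no conditioning environment matches → elsewhere allophone [n].
Occurrence 3 (position 8): no conditioning environment matches → elsewhere allophone [n].

[ŋ], [n], [n]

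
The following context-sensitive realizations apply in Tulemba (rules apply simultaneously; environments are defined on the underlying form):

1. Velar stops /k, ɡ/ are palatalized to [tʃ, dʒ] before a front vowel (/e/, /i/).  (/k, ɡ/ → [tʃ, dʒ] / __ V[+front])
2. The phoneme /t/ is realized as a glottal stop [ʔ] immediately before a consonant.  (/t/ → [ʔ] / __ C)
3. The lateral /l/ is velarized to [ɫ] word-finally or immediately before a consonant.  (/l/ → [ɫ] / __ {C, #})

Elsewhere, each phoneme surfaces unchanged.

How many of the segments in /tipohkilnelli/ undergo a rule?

3

Segments that undergo a rule: /k/ → [tʃ] (rule 1); /l/ → [ɫ] (rule 3); /l/ → [ɫ] (rule 3).
All other segments surface unchanged.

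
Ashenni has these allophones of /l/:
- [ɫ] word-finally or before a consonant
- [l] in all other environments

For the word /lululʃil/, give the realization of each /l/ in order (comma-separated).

Occurrence 1 (position 1): no conditioning environment matches → elsewhere allophone [l].
Occurrence 2 (position 3): no conditioning environment matches → elsewhere allophone [l].
Occurrence 3 (position 5): word-finally or before a consonant → [ɫ].
Occurrence 4 (position 8): word-finally or before a consonant → [ɫ].

[l], [l], [ɫ], [ɫ]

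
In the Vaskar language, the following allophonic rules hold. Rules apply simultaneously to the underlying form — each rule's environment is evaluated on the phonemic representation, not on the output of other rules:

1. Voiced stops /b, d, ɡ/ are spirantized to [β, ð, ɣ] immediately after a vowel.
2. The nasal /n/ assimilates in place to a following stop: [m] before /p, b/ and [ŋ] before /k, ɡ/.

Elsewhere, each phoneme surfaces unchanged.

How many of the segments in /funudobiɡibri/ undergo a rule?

4

Segments that undergo a rule: /d/ → [ð] (rule 1); /b/ → [β] (rule 1); /ɡ/ → [ɣ] (rule 1); /b/ → [β] (rule 1).
All other segments surface unchanged.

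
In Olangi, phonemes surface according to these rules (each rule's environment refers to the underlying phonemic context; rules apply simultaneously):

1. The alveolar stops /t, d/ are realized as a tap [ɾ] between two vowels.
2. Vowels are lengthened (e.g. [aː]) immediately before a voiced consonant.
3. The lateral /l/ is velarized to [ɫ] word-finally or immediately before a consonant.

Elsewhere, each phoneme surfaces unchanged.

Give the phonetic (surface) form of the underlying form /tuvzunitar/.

/t/ (word-initial): rule 1 targets it, but not between two vowels → unchanged [t].
/u/ (between /t/ and /v/) occurs before a voiced consonant → [uː] by rule 2.
/v/ (between /u/ and /z/): no rule targets it → [v].
/z/ — not in any rule's target class → [z].
/u/ meets the environment for rule 2 (before a voiced consonant) → [uː].
/n/ (between /u/ and /i/) is unaffected → [n].
/i/ — between /n/ and /t/; rule 2 does not apply here → [i].
/t/ (between /i/ and /a/) occurs between two vowels → [ɾ] by rule 1.
Rule 2 applies to /a/ (between /t/ and /r/: before a voiced consonant) → [aː].
/r/ — not in any rule's target class → [r].

[tuːvzuːniɾaːr]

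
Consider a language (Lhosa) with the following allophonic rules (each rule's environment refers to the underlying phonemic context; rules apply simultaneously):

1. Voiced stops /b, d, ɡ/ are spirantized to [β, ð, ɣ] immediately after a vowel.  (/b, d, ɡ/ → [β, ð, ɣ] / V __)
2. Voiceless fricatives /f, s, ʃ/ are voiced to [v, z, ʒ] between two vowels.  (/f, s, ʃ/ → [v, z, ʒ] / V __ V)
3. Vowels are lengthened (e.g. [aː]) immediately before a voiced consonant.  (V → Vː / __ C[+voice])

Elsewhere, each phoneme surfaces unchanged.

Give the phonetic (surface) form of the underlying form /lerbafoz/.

[leːrbavoːz]

/e/ (between /l/ and /r/) occurs before a voiced consonant → [eː] by rule 3.
/b/ (between /r/ and /a/) fails the environment for rule 1, so it stays [b].
/a/ (between /b/ and /f/): rule 3 targets it, but not before a voiced consonant → unchanged [a].
/f/ meets the environment for rule 2 (between two vowels) → [v].
/o/ — between /f/ and /z/, before a voiced consonant — surfaces as [oː] (rule 3).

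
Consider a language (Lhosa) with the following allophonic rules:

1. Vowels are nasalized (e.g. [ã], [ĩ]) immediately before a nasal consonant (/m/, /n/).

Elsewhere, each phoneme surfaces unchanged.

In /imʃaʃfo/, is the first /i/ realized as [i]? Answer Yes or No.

/i/ — word-initial, before a nasal consonant — surfaces as [ĩ] (rule 1).
The actual realization is [ĩ], not [i].

No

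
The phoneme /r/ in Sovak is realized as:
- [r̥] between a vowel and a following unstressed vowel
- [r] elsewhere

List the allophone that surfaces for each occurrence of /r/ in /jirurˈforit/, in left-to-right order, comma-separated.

[r̥], [r], [r̥]

Occurrence 1 (position 3): between a vowel and a following unstressed vowel → [r̥].
Occurrence 2 (position 5): no conditioning environment matches → elsewhere allophone [r].
Occurrence 3 (position 8): between a vowel and a following unstressed vowel → [r̥].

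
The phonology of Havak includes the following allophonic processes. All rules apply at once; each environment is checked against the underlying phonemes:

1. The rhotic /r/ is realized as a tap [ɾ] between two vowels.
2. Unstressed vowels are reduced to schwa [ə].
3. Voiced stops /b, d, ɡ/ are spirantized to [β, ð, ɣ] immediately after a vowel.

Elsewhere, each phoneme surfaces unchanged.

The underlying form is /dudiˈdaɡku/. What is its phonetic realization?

[dəðəˈðaɣkə]

/d/ (word-initial) fails the environment for rule 3, so it stays [d].
/u/ (between /d/ and /d/) occurs in an unstressed syllable → [ə] by rule 2.
/d/ meets the environment for rule 3 (immediately after a vowel) → [ð].
/i/ (between /d/ and /d/): in an unstressed syllable, so rule 2 applies → [ə].
/d/ meets the environment for rule 3 (immediately after a vowel) → [ð].
/a/ (between /d/ and /ɡ/): rule 2 targets it, but not in an unstressed syllable → unchanged [a].
/ɡ/ meets the environment for rule 3 (immediately after a vowel) → [ɣ].
/k/ (between /ɡ/ and /u/) is unaffected → [k].
/u/ (word-final) occurs in an unstressed syllable → [ə] by rule 2.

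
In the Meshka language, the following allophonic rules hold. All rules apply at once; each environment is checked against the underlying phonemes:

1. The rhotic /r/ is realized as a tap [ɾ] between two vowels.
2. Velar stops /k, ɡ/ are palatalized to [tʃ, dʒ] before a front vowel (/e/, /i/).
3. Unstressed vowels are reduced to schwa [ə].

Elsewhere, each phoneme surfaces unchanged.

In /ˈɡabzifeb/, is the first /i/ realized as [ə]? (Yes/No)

Yes

/i/ meets the environment for rule 3 (in an unstressed syllable) → [ə].
The actual realization is [ə], which matches [ə].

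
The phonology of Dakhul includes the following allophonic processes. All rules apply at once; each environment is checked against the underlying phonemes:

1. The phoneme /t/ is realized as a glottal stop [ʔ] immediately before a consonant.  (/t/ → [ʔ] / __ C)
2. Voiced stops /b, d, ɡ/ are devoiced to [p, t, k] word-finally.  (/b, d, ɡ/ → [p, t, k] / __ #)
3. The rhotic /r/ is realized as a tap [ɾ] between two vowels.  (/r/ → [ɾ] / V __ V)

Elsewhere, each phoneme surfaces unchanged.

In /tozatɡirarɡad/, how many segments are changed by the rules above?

Segments that undergo a rule: /t/ → [ʔ] (rule 1); /r/ → [ɾ] (rule 3); /d/ → [t] (rule 2).
All other segments surface unchanged.

3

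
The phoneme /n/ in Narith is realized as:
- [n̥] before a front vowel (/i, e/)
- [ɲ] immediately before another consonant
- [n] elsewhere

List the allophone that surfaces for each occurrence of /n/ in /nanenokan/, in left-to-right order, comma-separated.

[n], [n̥], [n], [n]

Occurrence 1 (position 1): no conditioning environment matches → elsewhere allophone [n].
Occurrence 2 (position 3): before a front vowel (/i, e/) → [n̥].
Occurrence 3 (position 5): no conditioning environment matches → elsewhere allophone [n].
Occurrence 4 (position 9): no conditioning environment matches → elsewhere allophone [n].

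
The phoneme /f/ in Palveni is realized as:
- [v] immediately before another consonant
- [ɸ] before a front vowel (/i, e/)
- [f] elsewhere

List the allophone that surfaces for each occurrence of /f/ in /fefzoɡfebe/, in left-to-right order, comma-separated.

Occurrence 1 (position 1): before a front vowel (/i, e/) → [ɸ].
Occurrence 2 (position 3): immediately before another consonant → [v].
Occurrence 3 (position 7): before a front vowel (/i, e/) → [ɸ].

[ɸ], [v], [ɸ]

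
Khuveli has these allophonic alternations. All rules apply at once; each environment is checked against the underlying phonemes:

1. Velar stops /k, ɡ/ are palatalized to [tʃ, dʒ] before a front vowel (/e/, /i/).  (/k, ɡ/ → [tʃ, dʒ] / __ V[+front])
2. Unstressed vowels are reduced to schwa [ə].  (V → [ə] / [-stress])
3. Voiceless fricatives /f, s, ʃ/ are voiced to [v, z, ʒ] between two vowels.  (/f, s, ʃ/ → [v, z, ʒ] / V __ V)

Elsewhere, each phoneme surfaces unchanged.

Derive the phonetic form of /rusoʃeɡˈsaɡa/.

[rəzəʒəɡˈsaɡə]

/r/ stays [r].
/u/ — between /r/ and /s/, in an unstressed syllable — surfaces as [ə] (rule 2).
/s/ — between /u/ and /o/, between two vowels — surfaces as [z] (rule 3).
Rule 2 applies to /o/ (between /s/ and /ʃ/: in an unstressed syllable) → [ə].
/ʃ/ — between /o/ and /e/, between two vowels — surfaces as [ʒ] (rule 3).
/e/ (between /ʃ/ and /ɡ/): in an unstressed syllable, so rule 2 applies → [ə].
/ɡ/ (between /e/ and /s/): rule 1 targets it, but not before a front vowel → unchanged [ɡ].
/s/ (between /ɡ/ and /a/) is in the target of rule 3 but the environment (between two vowels) is not met → [s].
/a/ — between /s/ and /ɡ/; rule 2 does not apply here → [a].
/ɡ/ — between /a/ and /a/; rule 1 does not apply here → [ɡ].
/a/ — word-final, in an unstressed syllable — surfaces as [ə] (rule 2).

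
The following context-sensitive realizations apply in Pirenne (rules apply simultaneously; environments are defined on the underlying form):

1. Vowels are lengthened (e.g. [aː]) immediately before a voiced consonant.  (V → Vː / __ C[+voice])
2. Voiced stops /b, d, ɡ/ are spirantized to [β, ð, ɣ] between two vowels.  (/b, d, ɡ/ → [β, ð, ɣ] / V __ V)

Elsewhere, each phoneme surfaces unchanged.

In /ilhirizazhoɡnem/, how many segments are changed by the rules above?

6

Segments that undergo a rule: /i/ → [iː] (rule 1); /i/ → [iː] (rule 1); /i/ → [iː] (rule 1); /a/ → [aː] (rule 1); /o/ → [oː] (rule 1); /e/ → [eː] (rule 1).
All other segments surface unchanged.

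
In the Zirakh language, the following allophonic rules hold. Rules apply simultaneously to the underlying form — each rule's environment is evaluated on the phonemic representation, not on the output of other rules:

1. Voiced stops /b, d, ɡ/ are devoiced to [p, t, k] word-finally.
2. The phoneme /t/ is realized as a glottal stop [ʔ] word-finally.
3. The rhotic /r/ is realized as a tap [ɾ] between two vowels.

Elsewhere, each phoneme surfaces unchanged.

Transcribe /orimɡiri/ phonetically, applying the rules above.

/r/ — between /o/ and /i/, between two vowels — surfaces as [ɾ] (rule 3).
/ɡ/ (between /m/ and /i/) fails the environment for rule 1, so it stays [ɡ].
/r/ meets the environment for rule 3 (between two vowels) → [ɾ].

[oɾimɡiɾi]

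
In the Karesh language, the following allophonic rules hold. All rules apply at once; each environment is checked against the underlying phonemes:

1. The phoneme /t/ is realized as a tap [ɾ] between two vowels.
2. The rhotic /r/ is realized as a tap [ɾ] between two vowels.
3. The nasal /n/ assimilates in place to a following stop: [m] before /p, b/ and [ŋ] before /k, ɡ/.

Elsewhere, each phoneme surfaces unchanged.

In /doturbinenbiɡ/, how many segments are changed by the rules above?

2

Segments that undergo a rule: /t/ → [ɾ] (rule 1); /n/ → [m] (rule 3).
All other segments surface unchanged.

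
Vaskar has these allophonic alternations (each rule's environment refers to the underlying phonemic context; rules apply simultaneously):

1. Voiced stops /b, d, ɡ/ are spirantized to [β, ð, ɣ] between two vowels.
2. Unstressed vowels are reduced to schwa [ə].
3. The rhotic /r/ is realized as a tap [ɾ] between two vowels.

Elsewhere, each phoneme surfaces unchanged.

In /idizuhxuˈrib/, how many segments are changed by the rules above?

Segments that undergo a rule: /i/ → [ə] (rule 2); /d/ → [ð] (rule 1); /i/ → [ə] (rule 2); /u/ → [ə] (rule 2); /u/ → [ə] (rule 2); /r/ → [ɾ] (rule 3).
All other segments surface unchanged.

6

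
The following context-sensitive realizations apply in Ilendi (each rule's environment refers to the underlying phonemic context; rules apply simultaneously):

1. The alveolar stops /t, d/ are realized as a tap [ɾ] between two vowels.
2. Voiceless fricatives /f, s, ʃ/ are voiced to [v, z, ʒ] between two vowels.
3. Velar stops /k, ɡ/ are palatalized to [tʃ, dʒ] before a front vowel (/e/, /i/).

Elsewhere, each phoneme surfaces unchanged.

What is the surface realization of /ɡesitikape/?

[dʒeziɾikape]

Rule 3 applies to /ɡ/ (word-initial: before a front vowel) → [dʒ].
/s/ meets the environment for rule 2 (between two vowels) → [z].
/t/ meets the environment for rule 1 (between two vowels) → [ɾ].
/k/ (between /i/ and /a/): rule 3 targets it, but not before a front vowel → unchanged [k].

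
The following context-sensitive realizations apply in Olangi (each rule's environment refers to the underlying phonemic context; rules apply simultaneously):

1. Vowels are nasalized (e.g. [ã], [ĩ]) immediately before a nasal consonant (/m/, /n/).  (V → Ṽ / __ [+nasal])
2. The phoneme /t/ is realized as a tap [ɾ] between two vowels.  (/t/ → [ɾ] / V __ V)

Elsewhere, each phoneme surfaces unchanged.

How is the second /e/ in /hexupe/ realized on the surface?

/e/ (word-final) fails the environment for rule 1, so it stays [e].

[e]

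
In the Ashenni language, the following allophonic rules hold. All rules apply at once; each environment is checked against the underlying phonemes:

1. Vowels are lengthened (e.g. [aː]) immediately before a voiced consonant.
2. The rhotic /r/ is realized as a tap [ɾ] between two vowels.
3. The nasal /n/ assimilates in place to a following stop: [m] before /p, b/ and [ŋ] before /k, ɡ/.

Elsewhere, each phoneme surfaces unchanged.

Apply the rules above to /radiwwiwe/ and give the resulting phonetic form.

[raːdiːwwiːwe]

/r/ — word-initial; rule 2 does not apply here → [r].
/a/ meets the environment for rule 1 (before a voiced consonant) → [aː].
/d/ stays [d].
/i/ — between /d/ and /w/, before a voiced consonant — surfaces as [iː] (rule 1).
/w/ stays [w].
/w/ — not in any rule's target class → [w].
/i/ (between /w/ and /w/): before a voiced consonant, so rule 1 applies → [iː].
/w/ (between /i/ and /e/) is unaffected → [w].
/e/ (word-final) fails the environment for rule 1, so it stays [e].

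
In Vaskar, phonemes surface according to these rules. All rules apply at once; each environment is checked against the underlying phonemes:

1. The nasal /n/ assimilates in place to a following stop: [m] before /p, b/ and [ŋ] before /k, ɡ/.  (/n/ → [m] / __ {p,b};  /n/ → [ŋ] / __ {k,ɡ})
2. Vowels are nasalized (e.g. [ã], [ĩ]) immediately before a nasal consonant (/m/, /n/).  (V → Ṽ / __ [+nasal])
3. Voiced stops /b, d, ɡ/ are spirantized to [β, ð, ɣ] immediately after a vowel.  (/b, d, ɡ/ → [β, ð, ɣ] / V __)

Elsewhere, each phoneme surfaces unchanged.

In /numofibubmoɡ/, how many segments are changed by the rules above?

Segments that undergo a rule: /u/ → [ũ] (rule 2); /b/ → [β] (rule 3); /b/ → [β] (rule 3); /ɡ/ → [ɣ] (rule 3).
All other segments surface unchanged.

4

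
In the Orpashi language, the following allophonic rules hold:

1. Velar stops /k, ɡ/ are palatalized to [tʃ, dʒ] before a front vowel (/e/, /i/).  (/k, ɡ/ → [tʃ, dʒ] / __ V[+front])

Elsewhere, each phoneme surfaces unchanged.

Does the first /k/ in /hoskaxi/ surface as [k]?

Yes

/k/ — between /s/ and /a/; rule 1 does not apply here → [k].
The actual realization is [k], which matches [k].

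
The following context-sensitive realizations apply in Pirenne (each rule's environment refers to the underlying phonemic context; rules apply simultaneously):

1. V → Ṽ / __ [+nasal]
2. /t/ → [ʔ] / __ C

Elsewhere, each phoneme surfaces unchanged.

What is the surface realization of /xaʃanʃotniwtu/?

/x/ — not in any rule's target class → [x].
/a/ (between /x/ and /ʃ/) is in the target of rule 1 but the environment (before a nasal consonant) is not met → [a].
/ʃ/ — not in any rule's target class → [ʃ].
/a/ (between /ʃ/ and /n/): before a nasal consonant, so rule 1 applies → [ã].
/n/ (between /a/ and /ʃ/): no rule targets it → [n].
/ʃ/ stays [ʃ].
/o/ (between /ʃ/ and /t/): rule 1 targets it, but not before a nasal consonant → unchanged [o].
/t/ (between /o/ and /n/): immediately before a consonant, so rule 2 applies → [ʔ].
/n/ stays [n].
/i/ — between /n/ and /w/; rule 1 does not apply here → [i].
/w/ (between /i/ and /t/): no rule targets it → [w].
/t/ — between /w/ and /u/; rule 2 does not apply here → [t].
/u/ (word-final) fails the environment for rule 1, so it stays [u].

[xaʃãnʃoʔniwtu]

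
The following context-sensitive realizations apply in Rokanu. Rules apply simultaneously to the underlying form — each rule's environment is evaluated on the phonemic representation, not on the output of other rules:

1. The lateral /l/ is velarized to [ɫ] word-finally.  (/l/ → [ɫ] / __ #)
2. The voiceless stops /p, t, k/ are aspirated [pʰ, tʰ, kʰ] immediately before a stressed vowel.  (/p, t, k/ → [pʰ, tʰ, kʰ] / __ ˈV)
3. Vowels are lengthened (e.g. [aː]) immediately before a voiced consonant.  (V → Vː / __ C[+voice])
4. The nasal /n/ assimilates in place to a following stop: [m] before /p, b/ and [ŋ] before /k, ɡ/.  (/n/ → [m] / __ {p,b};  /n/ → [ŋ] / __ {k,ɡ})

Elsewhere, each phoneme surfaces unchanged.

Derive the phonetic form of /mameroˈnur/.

/m/ (word-initial) is unaffected → [m].
/a/ (between /m/ and /m/): before a voiced consonant, so rule 3 applies → [aː].
/m/ — not in any rule's target class → [m].
/e/ (between /m/ and /r/) occurs before a voiced consonant → [eː] by rule 3.
/r/ stays [r].
Rule 3 applies to /o/ (between /r/ and /n/: before a voiced consonant) → [oː].
/n/ (between /o/ and /u/) is in the target of rule 4 but the environment (before a labial or velar stop) is not met → [n].
/u/ meets the environment for rule 3 (before a voiced consonant) → [uː].
/r/ stays [r].

[maːmeːroːˈnuːr]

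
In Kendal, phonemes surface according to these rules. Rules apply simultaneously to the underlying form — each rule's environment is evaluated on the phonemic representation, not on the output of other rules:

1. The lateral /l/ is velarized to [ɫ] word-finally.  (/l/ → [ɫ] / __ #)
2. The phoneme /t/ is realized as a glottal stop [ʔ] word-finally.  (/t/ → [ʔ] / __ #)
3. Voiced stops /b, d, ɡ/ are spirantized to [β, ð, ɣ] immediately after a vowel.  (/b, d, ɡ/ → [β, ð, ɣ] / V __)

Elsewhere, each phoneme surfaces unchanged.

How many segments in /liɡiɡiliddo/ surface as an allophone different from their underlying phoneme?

Segments that undergo a rule: /ɡ/ → [ɣ] (rule 3); /ɡ/ → [ɣ] (rule 3); /d/ → [ð] (rule 3).
All other segments surface unchanged.

3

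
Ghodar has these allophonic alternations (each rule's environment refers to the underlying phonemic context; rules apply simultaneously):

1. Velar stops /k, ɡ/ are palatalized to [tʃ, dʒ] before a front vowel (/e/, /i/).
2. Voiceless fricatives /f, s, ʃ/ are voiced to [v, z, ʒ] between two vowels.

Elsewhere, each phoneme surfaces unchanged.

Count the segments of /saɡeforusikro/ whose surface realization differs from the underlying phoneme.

3

Segments that undergo a rule: /ɡ/ → [dʒ] (rule 1); /f/ → [v] (rule 2); /s/ → [z] (rule 2).
All other segments surface unchanged.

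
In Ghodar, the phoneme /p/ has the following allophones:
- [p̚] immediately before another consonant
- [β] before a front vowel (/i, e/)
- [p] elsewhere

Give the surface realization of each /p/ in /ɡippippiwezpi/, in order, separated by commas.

Occurrence 1 (position 3): immediately before another consonant → [p̚].
Occurrence 2 (position 4): before a front vowel (/i, e/) → [β].
Occurrence 3 (position 6): immediately before another consonant → [p̚].
Occurrence 4 (position 7): before a front vowel (/i, e/) → [β].
Occurrence 5 (position 12): before a front vowel (/i, e/) → [β].

[p̚], [β], [p̚], [β], [β]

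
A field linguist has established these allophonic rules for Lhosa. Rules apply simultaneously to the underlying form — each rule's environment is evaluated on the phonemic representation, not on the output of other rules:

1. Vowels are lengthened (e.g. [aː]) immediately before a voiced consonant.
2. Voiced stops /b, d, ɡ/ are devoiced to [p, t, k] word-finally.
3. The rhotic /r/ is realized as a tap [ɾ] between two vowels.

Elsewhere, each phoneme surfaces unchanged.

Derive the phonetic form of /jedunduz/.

[jeːduːnduːz]

/j/ (word-initial): no rule targets it → [j].
/e/ (between /j/ and /d/) occurs before a voiced consonant → [eː] by rule 1.
/d/ — between /e/ and /u/; rule 2 does not apply here → [d].
/u/ — between /d/ and /n/, before a voiced consonant — surfaces as [uː] (rule 1).
/n/ stays [n].
/d/ — between /n/ and /u/; rule 2 does not apply here → [d].
/u/ (between /d/ and /z/) occurs before a voiced consonant → [uː] by rule 1.
/z/ stays [z].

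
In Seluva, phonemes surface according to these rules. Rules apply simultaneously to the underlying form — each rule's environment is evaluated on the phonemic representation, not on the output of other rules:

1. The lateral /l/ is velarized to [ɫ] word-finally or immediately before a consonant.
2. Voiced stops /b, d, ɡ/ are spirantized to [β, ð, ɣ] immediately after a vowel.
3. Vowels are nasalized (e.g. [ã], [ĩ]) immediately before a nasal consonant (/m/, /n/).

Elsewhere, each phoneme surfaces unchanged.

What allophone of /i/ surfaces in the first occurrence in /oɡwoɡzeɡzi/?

[i]

/i/ (word-final): rule 3 targets it, but not before a nasal consonant → unchanged [i].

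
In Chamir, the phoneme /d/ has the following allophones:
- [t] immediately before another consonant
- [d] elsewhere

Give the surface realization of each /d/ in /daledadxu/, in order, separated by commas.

Occurrence 1 (position 1): no conditioning environment matches → elsewhere allophone [d].
Occurrence 2 (position 5): no conditioning environment matches → elsewhere allophone [d].
Occurrence 3 (position 7): immediately before another consonant → [t].

[d], [d], [t]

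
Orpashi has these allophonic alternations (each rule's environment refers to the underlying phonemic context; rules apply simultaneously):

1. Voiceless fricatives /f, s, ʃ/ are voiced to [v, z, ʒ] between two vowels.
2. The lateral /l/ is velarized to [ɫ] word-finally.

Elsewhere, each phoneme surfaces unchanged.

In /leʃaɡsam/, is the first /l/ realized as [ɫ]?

/l/ (word-initial): rule 2 targets it, but not word-finally → unchanged [l].
The actual realization is [l], not [ɫ].

No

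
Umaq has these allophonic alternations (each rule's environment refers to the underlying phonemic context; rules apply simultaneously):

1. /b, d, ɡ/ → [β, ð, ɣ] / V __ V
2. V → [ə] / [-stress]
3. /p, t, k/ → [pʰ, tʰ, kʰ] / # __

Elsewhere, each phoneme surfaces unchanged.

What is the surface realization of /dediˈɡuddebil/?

/d/ (word-initial) fails the environment for rule 1, so it stays [d].
/e/ meets the environment for rule 2 (in an unstressed syllable) → [ə].
Rule 1 applies to /d/ (between /e/ and /i/: between two vowels) → [ð].
/i/ (between /d/ and /ɡ/) occurs in an unstressed syllable → [ə] by rule 2.
/ɡ/ meets the environment for rule 1 (between two vowels) → [ɣ].
/u/ (between /ɡ/ and /d/) fails the environment for rule 2, so it stays [u].
/d/ (between /u/ and /d/): rule 1 targets it, but not between two vowels → unchanged [d].
/d/ — between /d/ and /e/; rule 1 does not apply here → [d].
/e/ (between /d/ and /b/) occurs in an unstressed syllable → [ə] by rule 2.
/b/ — between /e/ and /i/, between two vowels — surfaces as [β] (rule 1).
/i/ (between /b/ and /l/) occurs in an unstressed syllable → [ə] by rule 2.
/l/ — not in any rule's target class → [l].

[dəðəˈɣuddəβəl]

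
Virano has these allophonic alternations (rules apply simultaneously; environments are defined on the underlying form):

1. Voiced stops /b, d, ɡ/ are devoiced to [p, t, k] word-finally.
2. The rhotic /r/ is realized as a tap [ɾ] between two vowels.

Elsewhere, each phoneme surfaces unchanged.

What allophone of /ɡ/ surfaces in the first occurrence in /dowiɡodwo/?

[ɡ]

/ɡ/ (between /i/ and /o/) is in the target of rule 1 but the environment (word-finally) is not met → [ɡ].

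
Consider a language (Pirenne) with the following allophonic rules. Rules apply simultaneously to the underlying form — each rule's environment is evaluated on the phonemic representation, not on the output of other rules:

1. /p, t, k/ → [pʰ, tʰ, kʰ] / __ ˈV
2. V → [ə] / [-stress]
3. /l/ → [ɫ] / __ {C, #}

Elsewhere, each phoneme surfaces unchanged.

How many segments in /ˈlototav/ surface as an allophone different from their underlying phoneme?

2

Segments that undergo a rule: /o/ → [ə] (rule 2); /a/ → [ə] (rule 2).
All other segments surface unchanged.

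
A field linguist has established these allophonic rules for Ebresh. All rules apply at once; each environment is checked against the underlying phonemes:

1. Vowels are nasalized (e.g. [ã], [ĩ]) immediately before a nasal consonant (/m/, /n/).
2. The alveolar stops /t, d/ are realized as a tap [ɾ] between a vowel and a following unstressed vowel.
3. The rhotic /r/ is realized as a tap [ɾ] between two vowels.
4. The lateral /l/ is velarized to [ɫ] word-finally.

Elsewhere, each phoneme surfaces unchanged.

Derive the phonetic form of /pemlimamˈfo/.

/p/ stays [p].
/e/ (between /p/ and /m/) occurs before a nasal consonant → [ẽ] by rule 1.
/m/ stays [m].
/l/ (between /m/ and /i/) fails the environment for rule 4, so it stays [l].
Rule 1 applies to /i/ (between /l/ and /m/: before a nasal consonant) → [ĩ].
/m/ stays [m].
/a/ meets the environment for rule 1 (before a nasal consonant) → [ã].
/m/ stays [m].
/f/ (between /m/ and /o/) is unaffected → [f].
/o/ (word-final) is in the target of rule 1 but the environment (before a nasal consonant) is not met → [o].

[pẽmlĩmãmˈfo]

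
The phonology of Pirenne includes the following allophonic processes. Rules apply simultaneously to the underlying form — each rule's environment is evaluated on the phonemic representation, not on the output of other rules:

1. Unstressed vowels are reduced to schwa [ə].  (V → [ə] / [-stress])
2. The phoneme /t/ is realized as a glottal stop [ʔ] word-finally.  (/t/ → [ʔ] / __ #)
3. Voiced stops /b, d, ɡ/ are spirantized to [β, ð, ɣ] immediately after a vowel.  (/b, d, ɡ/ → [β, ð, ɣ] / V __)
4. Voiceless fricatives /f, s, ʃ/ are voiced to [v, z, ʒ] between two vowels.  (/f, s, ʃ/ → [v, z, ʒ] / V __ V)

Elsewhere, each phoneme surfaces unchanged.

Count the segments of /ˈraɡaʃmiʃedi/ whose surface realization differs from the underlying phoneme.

Segments that undergo a rule: /ɡ/ → [ɣ] (rule 3); /a/ → [ə] (rule 1); /i/ → [ə] (rule 1); /ʃ/ → [ʒ] (rule 4); /e/ → [ə] (rule 1); /d/ → [ð] (rule 3); /i/ → [ə] (rule 1).
All other segments surface unchanged.

7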